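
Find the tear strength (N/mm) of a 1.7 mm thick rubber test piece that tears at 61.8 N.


Tear strength = force / thickness
= 61.8 / 1.7
= 36.35 N/mm

36.35 N/mm


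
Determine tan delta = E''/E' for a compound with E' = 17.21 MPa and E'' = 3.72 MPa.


tan delta = E'' / E'
= 3.72 / 17.21
= 0.2162

tan delta = 0.2162


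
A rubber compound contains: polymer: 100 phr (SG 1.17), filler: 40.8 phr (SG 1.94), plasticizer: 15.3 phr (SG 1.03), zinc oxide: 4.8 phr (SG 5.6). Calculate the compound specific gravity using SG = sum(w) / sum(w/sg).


Sum of weights = 160.9
Volume contributions:
  polymer: 100/1.17 = 85.4701
  filler: 40.8/1.94 = 21.0309
  plasticizer: 15.3/1.03 = 14.8544
  zinc oxide: 4.8/5.6 = 0.8571
Sum of volumes = 122.2125
SG = 160.9 / 122.2125 = 1.317

SG = 1.317


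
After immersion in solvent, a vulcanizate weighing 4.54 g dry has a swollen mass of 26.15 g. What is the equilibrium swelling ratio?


Q = W_swollen / W_dry
Q = 26.15 / 4.54
Q = 5.76

Q = 5.76


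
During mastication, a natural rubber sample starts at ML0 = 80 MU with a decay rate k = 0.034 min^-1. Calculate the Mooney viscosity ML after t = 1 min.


ML = ML0 * exp(-k * t)
ML = 80 * exp(-0.034 * 1)
ML = 80 * 0.9666
ML = 77.33 MU

77.33 MU


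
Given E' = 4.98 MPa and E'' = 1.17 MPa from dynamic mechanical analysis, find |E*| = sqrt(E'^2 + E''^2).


|E*| = sqrt(E'^2 + E''^2)
= sqrt(4.98^2 + 1.17^2)
= sqrt(24.8004 + 1.3689)
= 5.116 MPa

5.116 MPa


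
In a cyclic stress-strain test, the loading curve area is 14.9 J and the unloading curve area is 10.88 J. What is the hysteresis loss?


Hysteresis loss = loading - unloading
= 14.9 - 10.88
= 4.02 J

4.02 J


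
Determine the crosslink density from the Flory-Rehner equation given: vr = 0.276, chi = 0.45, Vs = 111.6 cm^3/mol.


ln(1 - vr) = ln(1 - 0.276) = -0.3230
Numerator = -((-0.3230) + 0.276 + 0.45 * 0.276^2) = 0.0127
Denominator = 111.6 * (0.276^(1/3) - 0.276/2) = 57.2601
nu = 0.0127 / 57.2601 = 2.2153e-04 mol/cm^3

2.2153e-04 mol/cm^3


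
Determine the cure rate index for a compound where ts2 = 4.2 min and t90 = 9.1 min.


CRI = 100 / (t90 - ts2)
= 100 / (9.1 - 4.2)
= 100 / 4.9
= 20.41 min^-1

20.41 min^-1


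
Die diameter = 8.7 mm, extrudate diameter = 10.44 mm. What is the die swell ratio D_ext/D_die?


Die swell ratio = D_extrudate / D_die
= 10.44 / 8.7
= 1.2

Die swell = 1.2


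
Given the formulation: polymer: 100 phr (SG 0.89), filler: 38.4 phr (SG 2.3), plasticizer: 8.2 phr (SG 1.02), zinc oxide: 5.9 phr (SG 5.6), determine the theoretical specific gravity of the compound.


Sum of weights = 152.5
Volume contributions:
  polymer: 100/0.89 = 112.3596
  filler: 38.4/2.3 = 16.6957
  plasticizer: 8.2/1.02 = 8.0392
  zinc oxide: 5.9/5.6 = 1.0536
Sum of volumes = 138.1480
SG = 152.5 / 138.1480 = 1.104

SG = 1.104


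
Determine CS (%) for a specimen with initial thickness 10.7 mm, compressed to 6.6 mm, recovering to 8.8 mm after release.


CS = (t0 - recovered) / (t0 - ts) * 100
= (10.7 - 8.8) / (10.7 - 6.6) * 100
= 1.9 / 4.1 * 100
= 46.3%

46.3%


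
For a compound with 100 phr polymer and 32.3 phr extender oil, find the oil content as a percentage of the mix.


Oil % = oil / (100 + oil) * 100
= 32.3 / (100 + 32.3) * 100
= 32.3 / 132.3 * 100
= 24.41%

24.41%


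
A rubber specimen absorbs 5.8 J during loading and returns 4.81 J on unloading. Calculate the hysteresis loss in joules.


Hysteresis loss = loading - unloading
= 5.8 - 4.81
= 0.99 J

0.99 J


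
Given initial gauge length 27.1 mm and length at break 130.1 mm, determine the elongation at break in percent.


Elongation = (Lf - L0) / L0 * 100
= (130.1 - 27.1) / 27.1 * 100
= 103.0 / 27.1 * 100
= 380.1%

380.1%


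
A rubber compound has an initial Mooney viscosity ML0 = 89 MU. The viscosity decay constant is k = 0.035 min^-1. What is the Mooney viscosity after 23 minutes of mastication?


ML = ML0 * exp(-k * t)
ML = 89 * exp(-0.035 * 23)
ML = 89 * 0.4471
ML = 39.79 MU

39.79 MU


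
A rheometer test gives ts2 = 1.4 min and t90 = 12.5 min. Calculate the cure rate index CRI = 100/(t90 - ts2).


CRI = 100 / (t90 - ts2)
= 100 / (12.5 - 1.4)
= 100 / 11.1
= 9.01 min^-1

9.01 min^-1


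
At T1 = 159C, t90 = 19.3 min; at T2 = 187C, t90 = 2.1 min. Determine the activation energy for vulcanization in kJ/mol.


T1 = 432.15 K, T2 = 460.15 K
1/T1 - 1/T2 = 1.4081e-04
ln(t1/t2) = ln(19.3/2.1) = 2.2182
Ea = 8.314 * 2.2182 / 1.4081e-04 = 130972.5610 J/mol
Ea = 130.97 kJ/mol

130.97 kJ/mol


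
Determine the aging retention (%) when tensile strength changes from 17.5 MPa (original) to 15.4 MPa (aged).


Retention = aged / original * 100
= 15.4 / 17.5 * 100
= 88.0%

88.0%


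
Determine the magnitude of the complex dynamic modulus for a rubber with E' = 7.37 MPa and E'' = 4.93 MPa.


|E*| = sqrt(E'^2 + E''^2)
= sqrt(7.37^2 + 4.93^2)
= sqrt(54.3169 + 24.3049)
= 8.867 MPa

8.867 MPa


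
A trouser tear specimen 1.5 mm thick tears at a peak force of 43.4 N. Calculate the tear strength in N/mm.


Tear strength = force / thickness
= 43.4 / 1.5
= 28.93 N/mm

28.93 N/mm


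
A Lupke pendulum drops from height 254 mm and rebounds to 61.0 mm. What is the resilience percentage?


Resilience = h_rebound / h_drop * 100
= 61.0 / 254 * 100
= 24.0%

24.0%


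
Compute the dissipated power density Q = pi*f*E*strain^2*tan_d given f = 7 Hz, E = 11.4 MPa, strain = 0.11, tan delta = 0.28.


Q = pi * f * E * strain^2 * tan_d
= pi * 7 * 11.4 * 0.11^2 * 0.28
= pi * 7 * 11.4 * 0.0121 * 0.28
= 0.8494

Q = 0.8494


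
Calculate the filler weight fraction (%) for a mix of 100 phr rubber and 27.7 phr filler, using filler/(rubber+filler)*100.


Filler % = filler / (rubber + filler) * 100
= 27.7 / (100 + 27.7) * 100
= 27.7 / 127.7 * 100
= 21.69%

21.69%


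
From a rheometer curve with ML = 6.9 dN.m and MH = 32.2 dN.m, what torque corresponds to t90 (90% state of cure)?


M90 = ML + 0.9 * (MH - ML)
M90 = 6.9 + 0.9 * (32.2 - 6.9)
M90 = 6.9 + 0.9 * 25.3
M90 = 29.67 dN.m

29.67 dN.m


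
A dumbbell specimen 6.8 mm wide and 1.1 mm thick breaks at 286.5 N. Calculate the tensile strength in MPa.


Area = width * thickness = 6.8 * 1.1 = 7.48 mm^2
TS = force / area = 286.5 / 7.48 = 38.3 MPa

38.3 MPa


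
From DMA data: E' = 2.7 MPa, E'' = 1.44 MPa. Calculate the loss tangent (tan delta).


tan delta = E'' / E'
= 1.44 / 2.7
= 0.5333

tan delta = 0.5333


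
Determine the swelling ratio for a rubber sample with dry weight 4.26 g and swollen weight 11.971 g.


Q = W_swollen / W_dry
Q = 11.971 / 4.26
Q = 2.81

Q = 2.81


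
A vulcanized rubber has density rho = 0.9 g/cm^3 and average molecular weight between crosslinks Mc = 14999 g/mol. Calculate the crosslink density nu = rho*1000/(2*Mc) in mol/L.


nu = rho * 1000 / (2 * Mc)
nu = 0.9 * 1000 / (2 * 14999)
nu = 900.0 / 29998
nu = 0.0300 mol/L

0.0300 mol/L


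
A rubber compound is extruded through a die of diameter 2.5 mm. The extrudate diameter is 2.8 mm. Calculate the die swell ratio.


Die swell ratio = D_extrudate / D_die
= 2.8 / 2.5
= 1.12

Die swell = 1.12


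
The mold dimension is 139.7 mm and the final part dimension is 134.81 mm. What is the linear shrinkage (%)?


Shrinkage = (mold - part) / mold * 100
= (139.7 - 134.81) / 139.7 * 100
= 4.89 / 139.7 * 100
= 3.5%

3.5%


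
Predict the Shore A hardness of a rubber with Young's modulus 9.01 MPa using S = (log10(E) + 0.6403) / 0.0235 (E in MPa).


log10(E) = 0.0235*S - 0.6403  =>  S = (log10(E) + 0.6403) / 0.0235
log10(9.01) = 0.954725
S = (0.954725 + 0.6403) / 0.0235 = 1.595025 / 0.0235
S = 67.9

Shore A = 67.9


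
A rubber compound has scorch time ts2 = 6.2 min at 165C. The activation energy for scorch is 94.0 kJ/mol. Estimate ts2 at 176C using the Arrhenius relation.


Convert temperatures: T1 = 165 + 273.15 = 438.15 K, T2 = 176 + 273.15 = 449.15 K
ts2_new = 6.2 * exp(94000 / 8.314 * (1/449.15 - 1/438.15))
1/T2 - 1/T1 = -5.5896e-05
ts2_new = 3.3 min

3.3 min


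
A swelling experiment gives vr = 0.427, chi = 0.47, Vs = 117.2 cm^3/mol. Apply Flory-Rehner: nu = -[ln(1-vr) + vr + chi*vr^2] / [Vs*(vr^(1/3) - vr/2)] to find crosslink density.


ln(1 - vr) = ln(1 - 0.427) = -0.5569
Numerator = -((-0.5569) + 0.427 + 0.47 * 0.427^2) = 0.0442
Denominator = 117.2 * (0.427^(1/3) - 0.427/2) = 63.2323
nu = 0.0442 / 63.2323 = 6.9861e-04 mol/cm^3

6.9861e-04 mol/cm^3


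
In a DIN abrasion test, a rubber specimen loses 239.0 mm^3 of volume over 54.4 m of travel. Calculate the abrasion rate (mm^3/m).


Rate = volume_loss / distance
= 239.0 / 54.4
= 4.393 mm^3/m

4.393 mm^3/m


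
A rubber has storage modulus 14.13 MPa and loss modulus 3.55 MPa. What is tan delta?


tan delta = E'' / E'
= 3.55 / 14.13
= 0.2512

tan delta = 0.2512


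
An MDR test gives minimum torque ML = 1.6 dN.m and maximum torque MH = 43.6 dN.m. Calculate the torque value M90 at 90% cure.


M90 = ML + 0.9 * (MH - ML)
M90 = 1.6 + 0.9 * (43.6 - 1.6)
M90 = 1.6 + 0.9 * 42.0
M90 = 39.4 dN.m

39.4 dN.m


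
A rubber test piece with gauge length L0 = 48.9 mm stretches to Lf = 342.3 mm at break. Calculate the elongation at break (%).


Elongation = (Lf - L0) / L0 * 100
= (342.3 - 48.9) / 48.9 * 100
= 293.4 / 48.9 * 100
= 600.0%

600.0%


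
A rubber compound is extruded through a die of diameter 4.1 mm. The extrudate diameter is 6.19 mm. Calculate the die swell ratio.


Die swell ratio = D_extrudate / D_die
= 6.19 / 4.1
= 1.51

Die swell = 1.51


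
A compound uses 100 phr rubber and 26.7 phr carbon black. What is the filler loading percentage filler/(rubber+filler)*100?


Filler % = filler / (rubber + filler) * 100
= 26.7 / (100 + 26.7) * 100
= 26.7 / 126.7 * 100
= 21.07%

21.07%


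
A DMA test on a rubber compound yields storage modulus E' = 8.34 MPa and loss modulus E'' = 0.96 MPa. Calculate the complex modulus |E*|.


|E*| = sqrt(E'^2 + E''^2)
= sqrt(8.34^2 + 0.96^2)
= sqrt(69.5556 + 0.9216)
= 8.395 MPa

8.395 MPa


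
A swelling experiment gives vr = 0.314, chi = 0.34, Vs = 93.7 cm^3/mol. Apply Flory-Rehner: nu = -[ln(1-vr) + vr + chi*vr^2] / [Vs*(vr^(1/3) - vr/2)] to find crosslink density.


ln(1 - vr) = ln(1 - 0.314) = -0.3769
Numerator = -((-0.3769) + 0.314 + 0.34 * 0.314^2) = 0.0294
Denominator = 93.7 * (0.314^(1/3) - 0.314/2) = 48.9759
nu = 0.0294 / 48.9759 = 5.9938e-04 mol/cm^3

5.9938e-04 mol/cm^3


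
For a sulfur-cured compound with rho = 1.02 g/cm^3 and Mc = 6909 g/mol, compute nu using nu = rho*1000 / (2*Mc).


nu = rho * 1000 / (2 * Mc)
nu = 1.02 * 1000 / (2 * 6909)
nu = 1020.0 / 13818
nu = 0.0738 mol/L

0.0738 mol/L


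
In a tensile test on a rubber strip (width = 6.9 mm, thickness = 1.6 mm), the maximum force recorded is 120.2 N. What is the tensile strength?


Area = width * thickness = 6.9 * 1.6 = 11.04 mm^2
TS = force / area = 120.2 / 11.04 = 10.89 MPa

10.89 MPa


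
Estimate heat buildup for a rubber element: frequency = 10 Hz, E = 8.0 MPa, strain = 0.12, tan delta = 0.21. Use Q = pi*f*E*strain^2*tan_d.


Q = pi * f * E * strain^2 * tan_d
= pi * 10 * 8.0 * 0.12^2 * 0.21
= pi * 10 * 8.0 * 0.0144 * 0.21
= 0.7600

Q = 0.7600


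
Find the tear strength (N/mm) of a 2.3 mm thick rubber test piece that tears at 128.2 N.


Tear strength = force / thickness
= 128.2 / 2.3
= 55.74 N/mm

55.74 N/mm


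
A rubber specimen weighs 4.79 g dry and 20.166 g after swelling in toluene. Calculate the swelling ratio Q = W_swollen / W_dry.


Q = W_swollen / W_dry
Q = 20.166 / 4.79
Q = 4.21

Q = 4.21


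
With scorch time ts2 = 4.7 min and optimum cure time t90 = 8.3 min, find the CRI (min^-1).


CRI = 100 / (t90 - ts2)
= 100 / (8.3 - 4.7)
= 100 / 3.6
= 27.78 min^-1

27.78 min^-1


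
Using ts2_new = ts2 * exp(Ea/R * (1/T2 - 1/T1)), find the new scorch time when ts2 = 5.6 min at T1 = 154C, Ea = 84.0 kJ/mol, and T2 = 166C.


Convert temperatures: T1 = 154 + 273.15 = 427.15 K, T2 = 166 + 273.15 = 439.15 K
ts2_new = 5.6 * exp(84000 / 8.314 * (1/439.15 - 1/427.15))
1/T2 - 1/T1 = -6.3972e-05
ts2_new = 2.93 min

2.93 min


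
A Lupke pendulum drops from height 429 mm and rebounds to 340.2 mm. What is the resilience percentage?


Resilience = h_rebound / h_drop * 100
= 340.2 / 429 * 100
= 79.3%

79.3%


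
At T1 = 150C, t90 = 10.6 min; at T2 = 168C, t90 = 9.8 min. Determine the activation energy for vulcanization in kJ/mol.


T1 = 423.15 K, T2 = 441.15 K
1/T1 - 1/T2 = 9.6425e-05
ln(t1/t2) = ln(10.6/9.8) = 0.0785
Ea = 8.314 * 0.0785 / 9.6425e-05 = 6765.9804 J/mol
Ea = 6.77 kJ/mol

6.77 kJ/mol


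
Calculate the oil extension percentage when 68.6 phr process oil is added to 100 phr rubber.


Oil % = oil / (100 + oil) * 100
= 68.6 / (100 + 68.6) * 100
= 68.6 / 168.6 * 100
= 40.69%

40.69%


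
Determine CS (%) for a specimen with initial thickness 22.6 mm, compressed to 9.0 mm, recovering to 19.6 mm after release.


CS = (t0 - recovered) / (t0 - ts) * 100
= (22.6 - 19.6) / (22.6 - 9.0) * 100
= 3.0 / 13.6 * 100
= 22.1%

22.1%


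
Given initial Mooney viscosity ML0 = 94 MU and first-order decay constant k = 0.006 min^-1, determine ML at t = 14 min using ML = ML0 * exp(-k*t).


ML = ML0 * exp(-k * t)
ML = 94 * exp(-0.006 * 14)
ML = 94 * 0.9194
ML = 86.43 MU

86.43 MU


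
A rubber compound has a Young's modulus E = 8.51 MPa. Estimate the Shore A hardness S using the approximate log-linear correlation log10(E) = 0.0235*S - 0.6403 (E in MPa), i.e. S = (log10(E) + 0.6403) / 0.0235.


log10(E) = 0.0235*S - 0.6403  =>  S = (log10(E) + 0.6403) / 0.0235
log10(8.51) = 0.929930
S = (0.929930 + 0.6403) / 0.0235 = 1.570230 / 0.0235
S = 66.8

Shore A = 66.8


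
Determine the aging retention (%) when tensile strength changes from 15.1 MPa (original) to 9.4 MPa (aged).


Retention = aged / original * 100
= 9.4 / 15.1 * 100
= 62.3%

62.3%


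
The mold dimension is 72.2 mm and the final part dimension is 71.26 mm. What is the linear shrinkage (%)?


Shrinkage = (mold - part) / mold * 100
= (72.2 - 71.26) / 72.2 * 100
= 0.94 / 72.2 * 100
= 1.3%

1.3%


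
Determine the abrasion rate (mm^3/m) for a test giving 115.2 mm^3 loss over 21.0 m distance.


Rate = volume_loss / distance
= 115.2 / 21.0
= 5.486 mm^3/m

5.486 mm^3/m


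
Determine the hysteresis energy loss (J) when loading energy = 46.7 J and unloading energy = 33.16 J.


Hysteresis loss = loading - unloading
= 46.7 - 33.16
= 13.54 J

13.54 J


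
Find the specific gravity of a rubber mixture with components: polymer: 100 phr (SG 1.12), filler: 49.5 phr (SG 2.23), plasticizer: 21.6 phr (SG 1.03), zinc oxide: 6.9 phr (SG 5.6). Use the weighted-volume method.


Sum of weights = 178.0
Volume contributions:
  polymer: 100/1.12 = 89.2857
  filler: 49.5/2.23 = 22.1973
  plasticizer: 21.6/1.03 = 20.9709
  zinc oxide: 6.9/5.6 = 1.2321
Sum of volumes = 133.6860
SG = 178.0 / 133.6860 = 1.331

SG = 1.331


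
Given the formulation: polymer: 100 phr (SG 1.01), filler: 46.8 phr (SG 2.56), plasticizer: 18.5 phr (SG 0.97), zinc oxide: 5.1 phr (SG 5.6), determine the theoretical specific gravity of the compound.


Sum of weights = 170.4
Volume contributions:
  polymer: 100/1.01 = 99.0099
  filler: 46.8/2.56 = 18.2812
  plasticizer: 18.5/0.97 = 19.0722
  zinc oxide: 5.1/5.6 = 0.9107
Sum of volumes = 137.2740
SG = 170.4 / 137.2740 = 1.241

SG = 1.241


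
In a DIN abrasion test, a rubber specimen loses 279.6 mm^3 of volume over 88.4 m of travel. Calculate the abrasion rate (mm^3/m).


Rate = volume_loss / distance
= 279.6 / 88.4
= 3.163 mm^3/m

3.163 mm^3/m


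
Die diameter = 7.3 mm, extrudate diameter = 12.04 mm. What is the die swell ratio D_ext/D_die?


Die swell ratio = D_extrudate / D_die
= 12.04 / 7.3
= 1.649

Die swell = 1.649


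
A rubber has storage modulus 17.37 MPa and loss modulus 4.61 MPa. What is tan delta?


tan delta = E'' / E'
= 4.61 / 17.37
= 0.2654

tan delta = 0.2654


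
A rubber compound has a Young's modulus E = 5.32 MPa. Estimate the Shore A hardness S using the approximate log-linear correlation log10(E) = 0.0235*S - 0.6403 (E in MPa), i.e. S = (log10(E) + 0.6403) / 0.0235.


log10(E) = 0.0235*S - 0.6403  =>  S = (log10(E) + 0.6403) / 0.0235
log10(5.32) = 0.725912
S = (0.725912 + 0.6403) / 0.0235 = 1.366212 / 0.0235
S = 58.1

Shore A = 58.1


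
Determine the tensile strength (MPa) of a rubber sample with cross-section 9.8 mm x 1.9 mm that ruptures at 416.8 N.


Area = width * thickness = 9.8 * 1.9 = 18.62 mm^2
TS = force / area = 416.8 / 18.62 = 22.38 MPa

22.38 MPa


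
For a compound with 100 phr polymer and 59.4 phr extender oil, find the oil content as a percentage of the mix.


Oil % = oil / (100 + oil) * 100
= 59.4 / (100 + 59.4) * 100
= 59.4 / 159.4 * 100
= 37.26%

37.26%


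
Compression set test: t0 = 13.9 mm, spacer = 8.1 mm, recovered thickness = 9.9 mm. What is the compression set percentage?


CS = (t0 - recovered) / (t0 - ts) * 100
= (13.9 - 9.9) / (13.9 - 8.1) * 100
= 4.0 / 5.8 * 100
= 69.0%

69.0%


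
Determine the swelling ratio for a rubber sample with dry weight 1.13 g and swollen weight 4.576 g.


Q = W_swollen / W_dry
Q = 4.576 / 1.13
Q = 4.05

Q = 4.05


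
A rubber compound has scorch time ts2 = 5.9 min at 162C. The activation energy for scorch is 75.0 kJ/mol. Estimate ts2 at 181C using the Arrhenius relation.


Convert temperatures: T1 = 162 + 273.15 = 435.15 K, T2 = 181 + 273.15 = 454.15 K
ts2_new = 5.9 * exp(75000 / 8.314 * (1/454.15 - 1/435.15))
1/T2 - 1/T1 = -9.6142e-05
ts2_new = 2.48 min

2.48 min


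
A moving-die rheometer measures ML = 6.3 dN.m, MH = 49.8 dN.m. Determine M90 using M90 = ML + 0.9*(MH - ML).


M90 = ML + 0.9 * (MH - ML)
M90 = 6.3 + 0.9 * (49.8 - 6.3)
M90 = 6.3 + 0.9 * 43.5
M90 = 45.45 dN.m

45.45 dN.m


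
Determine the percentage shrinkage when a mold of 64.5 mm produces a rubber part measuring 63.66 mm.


Shrinkage = (mold - part) / mold * 100
= (64.5 - 63.66) / 64.5 * 100
= 0.84 / 64.5 * 100
= 1.3%

1.3%


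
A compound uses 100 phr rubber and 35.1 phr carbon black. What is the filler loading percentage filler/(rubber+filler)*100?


Filler % = filler / (rubber + filler) * 100
= 35.1 / (100 + 35.1) * 100
= 35.1 / 135.1 * 100
= 25.98%

25.98%


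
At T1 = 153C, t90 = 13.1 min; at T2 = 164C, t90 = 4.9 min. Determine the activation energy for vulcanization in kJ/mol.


T1 = 426.15 K, T2 = 437.15 K
1/T1 - 1/T2 = 5.9047e-05
ln(t1/t2) = ln(13.1/4.9) = 0.9834
Ea = 8.314 * 0.9834 / 5.9047e-05 = 138461.9259 J/mol
Ea = 138.46 kJ/mol

138.46 kJ/mol


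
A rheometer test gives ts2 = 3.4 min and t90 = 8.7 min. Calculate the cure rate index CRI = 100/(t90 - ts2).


CRI = 100 / (t90 - ts2)
= 100 / (8.7 - 3.4)
= 100 / 5.3
= 18.87 min^-1

18.87 min^-1


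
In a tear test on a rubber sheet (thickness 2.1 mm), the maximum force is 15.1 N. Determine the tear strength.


Tear strength = force / thickness
= 15.1 / 2.1
= 7.19 N/mm

7.19 N/mm


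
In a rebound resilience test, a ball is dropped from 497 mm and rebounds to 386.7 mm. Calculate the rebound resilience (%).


Resilience = h_rebound / h_drop * 100
= 386.7 / 497 * 100
= 77.8%

77.8%


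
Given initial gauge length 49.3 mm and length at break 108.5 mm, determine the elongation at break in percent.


Elongation = (Lf - L0) / L0 * 100
= (108.5 - 49.3) / 49.3 * 100
= 59.2 / 49.3 * 100
= 120.1%

120.1%


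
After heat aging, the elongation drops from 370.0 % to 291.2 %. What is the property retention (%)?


Retention = aged / original * 100
= 291.2 / 370.0 * 100
= 78.7%

78.7%


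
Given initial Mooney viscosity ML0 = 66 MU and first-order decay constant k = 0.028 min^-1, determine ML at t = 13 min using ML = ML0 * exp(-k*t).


ML = ML0 * exp(-k * t)
ML = 66 * exp(-0.028 * 13)
ML = 66 * 0.6949
ML = 45.86 MU

45.86 MU


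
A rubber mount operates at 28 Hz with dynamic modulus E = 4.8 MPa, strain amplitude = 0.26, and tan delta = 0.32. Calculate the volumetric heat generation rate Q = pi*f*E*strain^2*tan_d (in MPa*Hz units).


Q = pi * f * E * strain^2 * tan_d
= pi * 28 * 4.8 * 0.26^2 * 0.32
= pi * 28 * 4.8 * 0.0676 * 0.32
= 9.1337

Q = 9.1337


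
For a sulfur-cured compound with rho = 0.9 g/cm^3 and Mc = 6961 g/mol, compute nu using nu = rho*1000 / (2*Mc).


nu = rho * 1000 / (2 * Mc)
nu = 0.9 * 1000 / (2 * 6961)
nu = 900.0 / 13922
nu = 0.0646 mol/L

0.0646 mol/L


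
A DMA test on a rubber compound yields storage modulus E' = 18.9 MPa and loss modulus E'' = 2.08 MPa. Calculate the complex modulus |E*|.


|E*| = sqrt(E'^2 + E''^2)
= sqrt(18.9^2 + 2.08^2)
= sqrt(357.2100 + 4.3264)
= 19.014 MPa

19.014 MPa


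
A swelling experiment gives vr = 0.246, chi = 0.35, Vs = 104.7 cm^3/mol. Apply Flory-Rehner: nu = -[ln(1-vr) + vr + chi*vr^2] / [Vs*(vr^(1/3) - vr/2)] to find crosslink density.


ln(1 - vr) = ln(1 - 0.246) = -0.2824
Numerator = -((-0.2824) + 0.246 + 0.35 * 0.246^2) = 0.0152
Denominator = 104.7 * (0.246^(1/3) - 0.246/2) = 52.7251
nu = 0.0152 / 52.7251 = 2.8795e-04 mol/cm^3

2.8795e-04 mol/cm^3


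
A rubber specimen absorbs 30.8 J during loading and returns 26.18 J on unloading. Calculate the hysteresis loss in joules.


Hysteresis loss = loading - unloading
= 30.8 - 26.18
= 4.62 J

4.62 J


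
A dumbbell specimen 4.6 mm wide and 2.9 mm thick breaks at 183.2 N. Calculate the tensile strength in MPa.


Area = width * thickness = 4.6 * 2.9 = 13.34 mm^2
TS = force / area = 183.2 / 13.34 = 13.73 MPa

13.73 MPa


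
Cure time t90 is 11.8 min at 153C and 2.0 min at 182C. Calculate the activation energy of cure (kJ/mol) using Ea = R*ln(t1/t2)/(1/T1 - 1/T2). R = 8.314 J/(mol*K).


T1 = 426.15 K, T2 = 455.15 K
1/T1 - 1/T2 = 1.4951e-04
ln(t1/t2) = ln(11.8/2.0) = 1.7750
Ea = 8.314 * 1.7750 / 1.4951e-04 = 98699.6837 J/mol
Ea = 98.7 kJ/mol

98.7 kJ/mol


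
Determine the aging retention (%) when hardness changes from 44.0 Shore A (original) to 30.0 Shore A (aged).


Retention = aged / original * 100
= 30.0 / 44.0 * 100
= 68.2%

68.2%


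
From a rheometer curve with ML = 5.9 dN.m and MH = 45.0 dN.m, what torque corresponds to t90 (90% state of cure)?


M90 = ML + 0.9 * (MH - ML)
M90 = 5.9 + 0.9 * (45.0 - 5.9)
M90 = 5.9 + 0.9 * 39.1
M90 = 41.09 dN.m

41.09 dN.m


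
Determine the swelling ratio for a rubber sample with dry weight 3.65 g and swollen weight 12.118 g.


Q = W_swollen / W_dry
Q = 12.118 / 3.65
Q = 3.32

Q = 3.32


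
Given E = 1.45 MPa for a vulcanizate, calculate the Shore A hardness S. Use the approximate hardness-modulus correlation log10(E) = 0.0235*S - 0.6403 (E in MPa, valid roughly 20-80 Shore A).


log10(E) = 0.0235*S - 0.6403  =>  S = (log10(E) + 0.6403) / 0.0235
log10(1.45) = 0.161368
S = (0.161368 + 0.6403) / 0.0235 = 0.801668 / 0.0235
S = 34.1

Shore A = 34.1


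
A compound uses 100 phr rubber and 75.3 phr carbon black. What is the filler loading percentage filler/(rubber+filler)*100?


Filler % = filler / (rubber + filler) * 100
= 75.3 / (100 + 75.3) * 100
= 75.3 / 175.3 * 100
= 42.95%

42.95%


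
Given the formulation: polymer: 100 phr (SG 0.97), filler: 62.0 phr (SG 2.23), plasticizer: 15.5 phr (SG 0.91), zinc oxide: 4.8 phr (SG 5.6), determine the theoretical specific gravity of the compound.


Sum of weights = 182.3
Volume contributions:
  polymer: 100/0.97 = 103.0928
  filler: 62.0/2.23 = 27.8027
  plasticizer: 15.5/0.91 = 17.0330
  zinc oxide: 4.8/5.6 = 0.8571
Sum of volumes = 148.7856
SG = 182.3 / 148.7856 = 1.225

SG = 1.225


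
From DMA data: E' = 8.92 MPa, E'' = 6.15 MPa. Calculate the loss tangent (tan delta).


tan delta = E'' / E'
= 6.15 / 8.92
= 0.6895

tan delta = 0.6895


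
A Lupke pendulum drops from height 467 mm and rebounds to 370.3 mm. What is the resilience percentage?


Resilience = h_rebound / h_drop * 100
= 370.3 / 467 * 100
= 79.3%

79.3%


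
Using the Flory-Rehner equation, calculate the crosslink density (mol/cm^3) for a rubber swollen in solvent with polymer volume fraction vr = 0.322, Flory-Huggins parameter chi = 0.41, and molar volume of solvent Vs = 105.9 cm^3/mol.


ln(1 - vr) = ln(1 - 0.322) = -0.3886
Numerator = -((-0.3886) + 0.322 + 0.41 * 0.322^2) = 0.0241
Denominator = 105.9 * (0.322^(1/3) - 0.322/2) = 55.5353
nu = 0.0241 / 55.5353 = 4.3391e-04 mol/cm^3

4.3391e-04 mol/cm^3


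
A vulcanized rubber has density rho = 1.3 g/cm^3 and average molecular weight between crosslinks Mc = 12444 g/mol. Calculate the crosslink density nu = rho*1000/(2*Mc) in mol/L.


nu = rho * 1000 / (2 * Mc)
nu = 1.3 * 1000 / (2 * 12444)
nu = 1300.0 / 24888
nu = 0.0522 mol/L

0.0522 mol/L


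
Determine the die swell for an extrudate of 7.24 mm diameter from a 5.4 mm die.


Die swell ratio = D_extrudate / D_die
= 7.24 / 5.4
= 1.341

Die swell = 1.341


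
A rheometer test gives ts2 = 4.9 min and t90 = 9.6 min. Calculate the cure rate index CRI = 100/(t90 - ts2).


CRI = 100 / (t90 - ts2)
= 100 / (9.6 - 4.9)
= 100 / 4.7
= 21.28 min^-1

21.28 min^-1


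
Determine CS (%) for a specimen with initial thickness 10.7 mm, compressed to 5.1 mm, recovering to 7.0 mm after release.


CS = (t0 - recovered) / (t0 - ts) * 100
= (10.7 - 7.0) / (10.7 - 5.1) * 100
= 3.7 / 5.6 * 100
= 66.1%

66.1%


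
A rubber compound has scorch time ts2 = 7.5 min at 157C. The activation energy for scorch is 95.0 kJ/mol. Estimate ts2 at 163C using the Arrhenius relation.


Convert temperatures: T1 = 157 + 273.15 = 430.15 K, T2 = 163 + 273.15 = 436.15 K
ts2_new = 7.5 * exp(95000 / 8.314 * (1/436.15 - 1/430.15))
1/T2 - 1/T1 = -3.1981e-05
ts2_new = 5.2 min

5.2 min


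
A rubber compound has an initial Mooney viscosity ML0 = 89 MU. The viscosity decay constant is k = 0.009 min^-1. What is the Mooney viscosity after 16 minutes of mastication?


ML = ML0 * exp(-k * t)
ML = 89 * exp(-0.009 * 16)
ML = 89 * 0.8659
ML = 77.06 MU

77.06 MU


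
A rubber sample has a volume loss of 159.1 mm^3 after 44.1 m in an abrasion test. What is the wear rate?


Rate = volume_loss / distance
= 159.1 / 44.1
= 3.608 mm^3/m

3.608 mm^3/m


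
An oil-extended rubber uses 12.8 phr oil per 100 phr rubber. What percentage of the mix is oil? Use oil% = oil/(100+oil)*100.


Oil % = oil / (100 + oil) * 100
= 12.8 / (100 + 12.8) * 100
= 12.8 / 112.8 * 100
= 11.35%

11.35%


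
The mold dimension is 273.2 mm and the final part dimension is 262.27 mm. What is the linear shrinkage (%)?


Shrinkage = (mold - part) / mold * 100
= (273.2 - 262.27) / 273.2 * 100
= 10.93 / 273.2 * 100
= 4.0%

4.0%


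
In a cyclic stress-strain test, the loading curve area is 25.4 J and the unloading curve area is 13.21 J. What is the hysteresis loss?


Hysteresis loss = loading - unloading
= 25.4 - 13.21
= 12.19 J

12.19 J


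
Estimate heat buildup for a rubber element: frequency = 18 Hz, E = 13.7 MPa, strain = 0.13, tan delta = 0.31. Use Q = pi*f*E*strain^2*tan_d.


Q = pi * f * E * strain^2 * tan_d
= pi * 18 * 13.7 * 0.13^2 * 0.31
= pi * 18 * 13.7 * 0.0169 * 0.31
= 4.0587

Q = 4.0587


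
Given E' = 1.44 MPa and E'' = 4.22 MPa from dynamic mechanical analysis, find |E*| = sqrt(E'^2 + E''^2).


|E*| = sqrt(E'^2 + E''^2)
= sqrt(1.44^2 + 4.22^2)
= sqrt(2.0736 + 17.8084)
= 4.459 MPa

4.459 MPa


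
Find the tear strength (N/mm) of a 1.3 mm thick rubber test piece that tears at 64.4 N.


Tear strength = force / thickness
= 64.4 / 1.3
= 49.54 N/mm

49.54 N/mm


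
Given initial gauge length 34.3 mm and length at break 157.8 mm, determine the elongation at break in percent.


Elongation = (Lf - L0) / L0 * 100
= (157.8 - 34.3) / 34.3 * 100
= 123.5 / 34.3 * 100
= 360.1%

360.1%


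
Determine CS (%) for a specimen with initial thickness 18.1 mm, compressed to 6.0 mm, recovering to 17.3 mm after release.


CS = (t0 - recovered) / (t0 - ts) * 100
= (18.1 - 17.3) / (18.1 - 6.0) * 100
= 0.8 / 12.1 * 100
= 6.6%

6.6%


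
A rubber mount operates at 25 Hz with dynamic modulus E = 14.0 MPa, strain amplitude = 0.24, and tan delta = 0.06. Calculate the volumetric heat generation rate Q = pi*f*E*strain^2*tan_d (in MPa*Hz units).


Q = pi * f * E * strain^2 * tan_d
= pi * 25 * 14.0 * 0.24^2 * 0.06
= pi * 25 * 14.0 * 0.0576 * 0.06
= 3.8001

Q = 3.8001


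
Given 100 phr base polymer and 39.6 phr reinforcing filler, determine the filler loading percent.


Filler % = filler / (rubber + filler) * 100
= 39.6 / (100 + 39.6) * 100
= 39.6 / 139.6 * 100
= 28.37%

28.37%


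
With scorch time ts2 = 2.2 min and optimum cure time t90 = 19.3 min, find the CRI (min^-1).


CRI = 100 / (t90 - ts2)
= 100 / (19.3 - 2.2)
= 100 / 17.1
= 5.85 min^-1

5.85 min^-1


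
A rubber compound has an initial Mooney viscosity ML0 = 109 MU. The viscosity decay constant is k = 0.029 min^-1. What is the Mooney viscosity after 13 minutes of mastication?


ML = ML0 * exp(-k * t)
ML = 109 * exp(-0.029 * 13)
ML = 109 * 0.6859
ML = 74.76 MU

74.76 MU


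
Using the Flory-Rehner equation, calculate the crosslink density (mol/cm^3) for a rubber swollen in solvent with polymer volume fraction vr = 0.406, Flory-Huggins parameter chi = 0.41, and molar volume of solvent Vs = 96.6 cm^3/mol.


ln(1 - vr) = ln(1 - 0.406) = -0.5209
Numerator = -((-0.5209) + 0.406 + 0.41 * 0.406^2) = 0.0473
Denominator = 96.6 * (0.406^(1/3) - 0.406/2) = 51.9198
nu = 0.0473 / 51.9198 = 9.1089e-04 mol/cm^3

9.1089e-04 mol/cm^3


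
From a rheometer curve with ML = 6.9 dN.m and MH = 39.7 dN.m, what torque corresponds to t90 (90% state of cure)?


M90 = ML + 0.9 * (MH - ML)
M90 = 6.9 + 0.9 * (39.7 - 6.9)
M90 = 6.9 + 0.9 * 32.8
M90 = 36.42 dN.m

36.42 dN.m


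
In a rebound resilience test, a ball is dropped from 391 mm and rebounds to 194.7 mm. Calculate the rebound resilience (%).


Resilience = h_rebound / h_drop * 100
= 194.7 / 391 * 100
= 49.8%

49.8%


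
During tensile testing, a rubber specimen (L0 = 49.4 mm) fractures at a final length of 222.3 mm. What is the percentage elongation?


Elongation = (Lf - L0) / L0 * 100
= (222.3 - 49.4) / 49.4 * 100
= 172.9 / 49.4 * 100
= 350.0%

350.0%


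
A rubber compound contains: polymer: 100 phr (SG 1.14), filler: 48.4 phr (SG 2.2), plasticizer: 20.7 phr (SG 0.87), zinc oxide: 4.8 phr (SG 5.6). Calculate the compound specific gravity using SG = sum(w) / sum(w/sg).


Sum of weights = 173.9
Volume contributions:
  polymer: 100/1.14 = 87.7193
  filler: 48.4/2.2 = 22.0000
  plasticizer: 20.7/0.87 = 23.7931
  zinc oxide: 4.8/5.6 = 0.8571
Sum of volumes = 134.3695
SG = 173.9 / 134.3695 = 1.294

SG = 1.294


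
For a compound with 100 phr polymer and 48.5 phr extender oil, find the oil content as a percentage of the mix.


Oil % = oil / (100 + oil) * 100
= 48.5 / (100 + 48.5) * 100
= 48.5 / 148.5 * 100
= 32.66%

32.66%


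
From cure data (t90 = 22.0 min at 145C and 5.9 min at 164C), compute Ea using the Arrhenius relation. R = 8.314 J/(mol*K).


T1 = 418.15 K, T2 = 437.15 K
1/T1 - 1/T2 = 1.0394e-04
ln(t1/t2) = ln(22.0/5.9) = 1.3161
Ea = 8.314 * 1.3161 / 1.0394e-04 = 105270.0008 J/mol
Ea = 105.27 kJ/mol

105.27 kJ/mol


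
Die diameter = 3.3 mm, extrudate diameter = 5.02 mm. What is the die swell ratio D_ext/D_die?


Die swell ratio = D_extrudate / D_die
= 5.02 / 3.3
= 1.521

Die swell = 1.521


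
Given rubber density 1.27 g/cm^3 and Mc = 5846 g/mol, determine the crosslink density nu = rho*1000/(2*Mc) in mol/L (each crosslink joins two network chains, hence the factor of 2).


nu = rho * 1000 / (2 * Mc)
nu = 1.27 * 1000 / (2 * 5846)
nu = 1270.0 / 11692
nu = 0.1086 mol/L

0.1086 mol/L


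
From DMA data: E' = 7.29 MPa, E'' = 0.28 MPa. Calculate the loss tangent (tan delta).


tan delta = E'' / E'
= 0.28 / 7.29
= 0.0384

tan delta = 0.0384


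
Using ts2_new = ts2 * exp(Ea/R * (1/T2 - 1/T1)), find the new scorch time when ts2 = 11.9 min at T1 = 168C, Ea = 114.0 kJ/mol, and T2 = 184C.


Convert temperatures: T1 = 168 + 273.15 = 441.15 K, T2 = 184 + 273.15 = 457.15 K
ts2_new = 11.9 * exp(114000 / 8.314 * (1/457.15 - 1/441.15))
1/T2 - 1/T1 = -7.9337e-05
ts2_new = 4.01 min

4.01 min


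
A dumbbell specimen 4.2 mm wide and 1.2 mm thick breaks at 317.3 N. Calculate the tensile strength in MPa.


Area = width * thickness = 4.2 * 1.2 = 5.04 mm^2
TS = force / area = 317.3 / 5.04 = 62.96 MPa

62.96 MPa


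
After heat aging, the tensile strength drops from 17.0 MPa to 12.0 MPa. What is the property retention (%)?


Retention = aged / original * 100
= 12.0 / 17.0 * 100
= 70.6%

70.6%


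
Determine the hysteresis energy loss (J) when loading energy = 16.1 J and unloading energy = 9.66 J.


Hysteresis loss = loading - unloading
= 16.1 - 9.66
= 6.44 J

6.44 J


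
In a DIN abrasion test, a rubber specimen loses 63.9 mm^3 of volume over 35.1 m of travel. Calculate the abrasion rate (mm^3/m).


Rate = volume_loss / distance
= 63.9 / 35.1
= 1.821 mm^3/m

1.821 mm^3/m


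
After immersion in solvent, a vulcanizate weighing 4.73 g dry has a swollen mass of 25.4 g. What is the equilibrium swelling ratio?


Q = W_swollen / W_dry
Q = 25.4 / 4.73
Q = 5.37

Q = 5.37


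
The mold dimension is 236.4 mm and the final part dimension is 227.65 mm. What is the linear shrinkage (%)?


Shrinkage = (mold - part) / mold * 100
= (236.4 - 227.65) / 236.4 * 100
= 8.75 / 236.4 * 100
= 3.7%

3.7%


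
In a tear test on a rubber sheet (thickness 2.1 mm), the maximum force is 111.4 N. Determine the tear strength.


Tear strength = force / thickness
= 111.4 / 2.1
= 53.05 N/mm

53.05 N/mm


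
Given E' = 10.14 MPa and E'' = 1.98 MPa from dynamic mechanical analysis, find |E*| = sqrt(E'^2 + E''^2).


|E*| = sqrt(E'^2 + E''^2)
= sqrt(10.14^2 + 1.98^2)
= sqrt(102.8196 + 3.9204)
= 10.332 MPa

10.332 MPa


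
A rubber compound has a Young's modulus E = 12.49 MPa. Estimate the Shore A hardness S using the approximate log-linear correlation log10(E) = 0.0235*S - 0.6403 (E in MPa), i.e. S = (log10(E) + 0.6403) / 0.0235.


log10(E) = 0.0235*S - 0.6403  =>  S = (log10(E) + 0.6403) / 0.0235
log10(12.49) = 1.096562
S = (1.096562 + 0.6403) / 0.0235 = 1.736862 / 0.0235
S = 73.9

Shore A = 73.9


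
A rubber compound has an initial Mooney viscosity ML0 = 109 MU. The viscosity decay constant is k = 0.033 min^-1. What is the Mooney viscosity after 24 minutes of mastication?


ML = ML0 * exp(-k * t)
ML = 109 * exp(-0.033 * 24)
ML = 109 * 0.4529
ML = 49.37 MU

49.37 MU


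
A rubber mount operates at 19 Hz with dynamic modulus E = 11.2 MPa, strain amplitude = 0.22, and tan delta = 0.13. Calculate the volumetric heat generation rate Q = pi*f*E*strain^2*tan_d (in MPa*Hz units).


Q = pi * f * E * strain^2 * tan_d
= pi * 19 * 11.2 * 0.22^2 * 0.13
= pi * 19 * 11.2 * 0.0484 * 0.13
= 4.2064

Q = 4.2064


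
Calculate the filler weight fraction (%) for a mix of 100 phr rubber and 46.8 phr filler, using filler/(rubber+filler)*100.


Filler % = filler / (rubber + filler) * 100
= 46.8 / (100 + 46.8) * 100
= 46.8 / 146.8 * 100
= 31.88%

31.88%


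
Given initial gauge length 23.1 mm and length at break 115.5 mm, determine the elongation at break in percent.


Elongation = (Lf - L0) / L0 * 100
= (115.5 - 23.1) / 23.1 * 100
= 92.4 / 23.1 * 100
= 400.0%

400.0%


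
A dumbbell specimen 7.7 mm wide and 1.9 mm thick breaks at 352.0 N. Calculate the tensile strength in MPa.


Area = width * thickness = 7.7 * 1.9 = 14.63 mm^2
TS = force / area = 352.0 / 14.63 = 24.06 MPa

24.06 MPa


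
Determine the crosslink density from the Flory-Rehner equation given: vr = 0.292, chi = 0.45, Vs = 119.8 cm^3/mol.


ln(1 - vr) = ln(1 - 0.292) = -0.3453
Numerator = -((-0.3453) + 0.292 + 0.45 * 0.292^2) = 0.0149
Denominator = 119.8 * (0.292^(1/3) - 0.292/2) = 61.9880
nu = 0.0149 / 61.9880 = 2.4105e-04 mol/cm^3

2.4105e-04 mol/cm^3


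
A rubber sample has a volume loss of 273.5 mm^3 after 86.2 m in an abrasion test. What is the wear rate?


Rate = volume_loss / distance
= 273.5 / 86.2
= 3.173 mm^3/m

3.173 mm^3/m


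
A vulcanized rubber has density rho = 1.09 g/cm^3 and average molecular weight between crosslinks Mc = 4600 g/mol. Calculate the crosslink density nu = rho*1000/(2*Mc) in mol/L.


nu = rho * 1000 / (2 * Mc)
nu = 1.09 * 1000 / (2 * 4600)
nu = 1090.0 / 9200
nu = 0.1185 mol/L

0.1185 mol/L


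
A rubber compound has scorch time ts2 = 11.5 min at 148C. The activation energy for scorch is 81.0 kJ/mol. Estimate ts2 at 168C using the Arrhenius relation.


Convert temperatures: T1 = 148 + 273.15 = 421.15 K, T2 = 168 + 273.15 = 441.15 K
ts2_new = 11.5 * exp(81000 / 8.314 * (1/441.15 - 1/421.15))
1/T2 - 1/T1 = -1.0765e-04
ts2_new = 4.03 min

4.03 min


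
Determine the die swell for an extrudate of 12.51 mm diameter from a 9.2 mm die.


Die swell ratio = D_extrudate / D_die
= 12.51 / 9.2
= 1.36

Die swell = 1.36


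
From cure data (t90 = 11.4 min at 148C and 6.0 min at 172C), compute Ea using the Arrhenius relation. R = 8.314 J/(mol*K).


T1 = 421.15 K, T2 = 445.15 K
1/T1 - 1/T2 = 1.2802e-04
ln(t1/t2) = ln(11.4/6.0) = 0.6419
Ea = 8.314 * 0.6419 / 1.2802e-04 = 41684.8397 J/mol
Ea = 41.68 kJ/mol

41.68 kJ/mol


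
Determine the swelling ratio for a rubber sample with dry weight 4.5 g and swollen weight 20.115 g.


Q = W_swollen / W_dry
Q = 20.115 / 4.5
Q = 4.47

Q = 4.47


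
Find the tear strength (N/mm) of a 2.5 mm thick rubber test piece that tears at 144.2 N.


Tear strength = force / thickness
= 144.2 / 2.5
= 57.68 N/mm

57.68 N/mm


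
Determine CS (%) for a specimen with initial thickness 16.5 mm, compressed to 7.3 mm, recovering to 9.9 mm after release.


CS = (t0 - recovered) / (t0 - ts) * 100
= (16.5 - 9.9) / (16.5 - 7.3) * 100
= 6.6 / 9.2 * 100
= 71.7%

71.7%


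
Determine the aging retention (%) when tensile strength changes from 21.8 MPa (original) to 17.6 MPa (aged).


Retention = aged / original * 100
= 17.6 / 21.8 * 100
= 80.7%

80.7%


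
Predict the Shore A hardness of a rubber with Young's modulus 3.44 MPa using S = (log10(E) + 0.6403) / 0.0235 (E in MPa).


log10(E) = 0.0235*S - 0.6403  =>  S = (log10(E) + 0.6403) / 0.0235
log10(3.44) = 0.536558
S = (0.536558 + 0.6403) / 0.0235 = 1.176858 / 0.0235
S = 50.1

Shore A = 50.1


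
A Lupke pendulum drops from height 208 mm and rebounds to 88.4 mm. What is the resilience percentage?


Resilience = h_rebound / h_drop * 100
= 88.4 / 208 * 100
= 42.5%

42.5%


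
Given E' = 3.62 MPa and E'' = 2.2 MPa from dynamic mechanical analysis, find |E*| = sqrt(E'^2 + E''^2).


|E*| = sqrt(E'^2 + E''^2)
= sqrt(3.62^2 + 2.2^2)
= sqrt(13.1044 + 4.8400)
= 4.236 MPa

4.236 MPa


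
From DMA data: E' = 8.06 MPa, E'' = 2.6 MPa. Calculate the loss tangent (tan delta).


tan delta = E'' / E'
= 2.6 / 8.06
= 0.3226

tan delta = 0.3226


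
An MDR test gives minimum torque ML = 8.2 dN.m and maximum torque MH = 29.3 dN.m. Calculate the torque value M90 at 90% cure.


M90 = ML + 0.9 * (MH - ML)
M90 = 8.2 + 0.9 * (29.3 - 8.2)
M90 = 8.2 + 0.9 * 21.1
M90 = 27.19 dN.m

27.19 dN.m


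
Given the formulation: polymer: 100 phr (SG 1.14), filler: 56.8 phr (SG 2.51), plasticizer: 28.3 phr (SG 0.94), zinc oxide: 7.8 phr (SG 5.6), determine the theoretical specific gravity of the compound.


Sum of weights = 192.9
Volume contributions:
  polymer: 100/1.14 = 87.7193
  filler: 56.8/2.51 = 22.6295
  plasticizer: 28.3/0.94 = 30.1064
  zinc oxide: 7.8/5.6 = 1.3929
Sum of volumes = 141.8480
SG = 192.9 / 141.8480 = 1.36

SG = 1.36


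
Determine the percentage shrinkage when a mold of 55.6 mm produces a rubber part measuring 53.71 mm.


Shrinkage = (mold - part) / mold * 100
= (55.6 - 53.71) / 55.6 * 100
= 1.89 / 55.6 * 100
= 3.4%

3.4%


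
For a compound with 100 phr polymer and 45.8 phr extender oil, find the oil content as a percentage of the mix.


Oil % = oil / (100 + oil) * 100
= 45.8 / (100 + 45.8) * 100
= 45.8 / 145.8 * 100
= 31.41%

31.41%
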